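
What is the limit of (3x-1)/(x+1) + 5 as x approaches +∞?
Evaluate the dominant behaviour as x → +∞; each term tends to a finite value or vanishes.
Limit = 8.

Final answer: 8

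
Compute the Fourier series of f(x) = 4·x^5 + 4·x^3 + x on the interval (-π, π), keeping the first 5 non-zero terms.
(-152·π^2 + 8·π^4 + 914)·sin(x) + (-4·π^4 - 25 + 16·π^2)·sin(2·x) + (-88·π^2/27 + 230/81 + 8·π^4/3)·sin(3·x) + (-2·π^4 - 11/16 + π^2/2)·sin(4·x) + (202/625 + 8·π^2/25 + 8·π^4/5)·sin(5·x)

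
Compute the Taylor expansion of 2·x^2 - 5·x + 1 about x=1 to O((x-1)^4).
-2 - (x - 1) + 2·(x - 1)^2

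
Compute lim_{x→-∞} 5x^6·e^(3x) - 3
The product is a 0·∞ indeterminate form at x → -∞.
Rewrite the product as 5x^6 / e^(-3x) (an ∞/∞ form) and apply L'Hôpital, or use the standard hierarchy e^(3|x|) ≫ |x^6| as x → -∞.
The indeterminate product → 0, so the limit = -3.

Final answer: -3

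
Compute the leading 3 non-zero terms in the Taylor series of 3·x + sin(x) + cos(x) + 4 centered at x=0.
-x^2/2 + 4·x + 5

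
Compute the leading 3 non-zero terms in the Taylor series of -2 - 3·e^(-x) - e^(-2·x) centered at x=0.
-7·x^2/2 + 5·x - 6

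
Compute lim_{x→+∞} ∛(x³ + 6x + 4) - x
This is an ∞ − ∞ indeterminate form.
Multiply by (A² + AB + B²)/(A² + AB + B²) where A = ∛(x³+6x + 4), B = x to use A³ − B³ = (A−B)(A²+AB+B²); the x³ terms cancel, leaving (6x + 4)/(A²+AB+B²) with denominator ~ 3x², so the limit is 0.
Limit = 0.

Final answer: 0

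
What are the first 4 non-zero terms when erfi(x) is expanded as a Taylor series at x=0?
x^7/(21·√(π)) + x^5/(5·√(π)) + 2·x^3/(3·√(π)) + 2·x/√(π)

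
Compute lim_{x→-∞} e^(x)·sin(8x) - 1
Evaluate the dominant behaviour as x → -∞; each term tends to a finite value or vanishes.
Limit = -1.

Final answer: -1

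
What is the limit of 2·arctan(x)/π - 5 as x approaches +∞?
Evaluate the dominant behaviour as x → +∞; each term tends to a finite value or vanishes.
Limit = -4.

Final answer: -4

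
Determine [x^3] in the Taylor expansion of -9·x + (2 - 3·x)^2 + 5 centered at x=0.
Expand to order 3: -9·x + (2 - 3·x)^2 + 5 = 9·x^2 - 21·x + 9 + O(x^4).
The coefficient of x^3 is 0.

Final answer: 0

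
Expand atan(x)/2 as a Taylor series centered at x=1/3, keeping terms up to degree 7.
atan(1/3)/2 + 9·(x - 1/3)/20 - 27·(x - 1/3)^2/200 - 81·(x - 1/3)^3/1000 + 243·(x - 1/3)^4/2500 - 729·(x - 1/3)^5/250000 - 28431·(x - 1/3)^6/500000 + 544563·(x - 1/3)^7/17500000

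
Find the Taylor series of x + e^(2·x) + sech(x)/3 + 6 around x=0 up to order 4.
53·x^4/72 + 4·x^3/3 + 11·x^2/6 + 3·x + 22/3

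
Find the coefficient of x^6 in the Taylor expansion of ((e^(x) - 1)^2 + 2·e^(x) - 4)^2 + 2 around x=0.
Expand to order 6: ((e^(x) - 1)^2 + 2·e^(x) - 4)^2 + 2 = 232·x^6/45 + 104·x^5/15 + 20·x^4/3 + 8·x^3/3 - 4·x^2 - 8·x + 6 + O(x^7).
The coefficient of x^6 is 232/45.

Final answer: 232/45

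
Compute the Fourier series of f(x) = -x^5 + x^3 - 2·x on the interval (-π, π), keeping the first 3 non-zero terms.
(-256 - 2·π^4 + 42·π^2)·sin(x) + (-6·π^2 + 11 + π^4)·sin(2·x) + (-2·π^4/3 - 224/81 + 58·π^2/27)·sin(3·x)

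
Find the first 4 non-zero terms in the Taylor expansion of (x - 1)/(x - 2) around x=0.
-x^3/16 - x^2/8 - x/4 + 1/2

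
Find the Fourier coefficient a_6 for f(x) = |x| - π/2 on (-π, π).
a_6 = (1/π) ∫_{-π}^{π} f(x)·cos(6x) dx.
Evaluate the integral (use parity and integration by parts as needed): a_6 = 0.

Final answer: 0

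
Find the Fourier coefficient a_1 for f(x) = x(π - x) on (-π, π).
a_1 = (1/π) ∫_{-π}^{π} f(x)·cos(1x) dx.
Evaluate the integral (use parity and integration by parts as needed): a_1 = 4.

Final answer: 4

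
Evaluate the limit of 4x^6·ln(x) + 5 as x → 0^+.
The product is a 0·∞ indeterminate form at x → 0⁺.
Rewrite the product as 4·ln(x) / x^(-6) and apply L'Hôpital, or use the standard hierarchy x^(-6) ≫ |ln x| as x → 0⁺.
The indeterminate product → 0, so the limit = 5.

Final answer: 5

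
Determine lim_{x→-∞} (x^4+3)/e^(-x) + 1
The quotient is an ∞/∞ indeterminate form as x → -∞.
Compare growth rates of the dominant terms (exponentials ≫ polynomials ≫ logarithms), or apply L'Hôpital's rule; the quotient → 0.
Adding the constant: 0 + 1 = 1. Limit = 1.

Final answer: 1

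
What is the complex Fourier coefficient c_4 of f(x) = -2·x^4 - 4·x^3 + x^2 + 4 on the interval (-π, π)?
Compute the real Fourier coefficients first: a_4 = 5/8 - π^2, b_4 = -3/4 + 2·π^2.
Then c_4 = (a_4 − i·b_4)/2 = -π^2/2 + 5/16 - i·π^2 + 3·i/8.

Final answer: -π^2/2 + 5/16 - i·π^2 + 3·i/8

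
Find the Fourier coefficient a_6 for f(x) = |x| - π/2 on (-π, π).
a_6 = (1/π) ∫_{-π}^{π} f(x)·cos(6x) dx.
Evaluate the integral (use parity and integration by parts as needed): a_6 = 0.

Final answer: 0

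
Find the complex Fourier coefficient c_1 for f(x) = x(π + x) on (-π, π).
Compute the real Fourier coefficients first: a_1 = -4, b_1 = 2·π.
Then c_1 = (a_1 − i·b_1)/2 = -2 - i·π.

Final answer: -2 - i·π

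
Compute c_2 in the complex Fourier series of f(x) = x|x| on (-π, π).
Compute the real Fourier coefficients first: a_2 = 0, b_2 = -π.
Then c_2 = (a_2 − i·b_2)/2 = i·π/2.

Final answer: i·π/2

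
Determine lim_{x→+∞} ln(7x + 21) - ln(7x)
This is an ∞ − ∞ indeterminate form.
Combine the logarithms: ln(7x+21) − ln(7x) = ln((7x+21)/(7x)) = ln(1 + 21/(7x)) → ln(1) = 0.
Limit = 0.

Final answer: 0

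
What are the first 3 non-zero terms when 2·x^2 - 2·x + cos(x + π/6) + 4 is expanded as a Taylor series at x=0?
x^2·(2 - √(3)/4) - 5·x/2 + √(3)/2 + 4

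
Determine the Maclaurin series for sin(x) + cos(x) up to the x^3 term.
-x^3/6 - x^2/2 + x + 1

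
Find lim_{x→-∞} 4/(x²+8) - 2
Evaluate the dominant behaviour as x → -∞; each term tends to a finite value or vanishes.
Limit = -2.

Final answer: -2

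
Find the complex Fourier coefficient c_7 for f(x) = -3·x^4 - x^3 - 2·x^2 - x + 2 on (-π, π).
Compute the real Fourier coefficients first: a_7 = 248/2401 + 24·π^2/49, b_7 = -2·π^2/7 - 86/343.
Then c_7 = (a_7 − i·b_7)/2 = 124/2401 + 12·π^2/49 + 43·i/343 + i·π^2/7.

Final answer: 124/2401 + 12·π^2/49 + 43·i/343 + i·π^2/7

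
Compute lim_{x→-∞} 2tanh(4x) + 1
Evaluate the dominant behaviour as x → -∞; each term tends to a finite value or vanishes.
Limit = -1.

Final answer: -1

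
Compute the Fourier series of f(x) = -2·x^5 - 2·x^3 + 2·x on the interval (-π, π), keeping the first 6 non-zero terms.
(-452 - 4·π^4 + 76·π^2)·sin(x) + (-8·π^2 + 10 + 2·π^4)·sin(2·x) + (-4·π^4/3 + 20/81 + 44·π^2/27)·sin(3·x) + (-π^2/4 - 29/32 + π^4)·sin(4·x) + (-4·π^4/5 - 4·π^2/25 + 524/625)·sin(5·x) + (-58/81 + 8·π^2/27 + 2·π^4/3)·sin(6·x)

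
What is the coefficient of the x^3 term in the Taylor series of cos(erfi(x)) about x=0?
Expand to order 3: cos(erfi(x)) = -2·x^2/π + 1 + O(x^4).
The coefficient of x^3 is 0.

Final answer: 0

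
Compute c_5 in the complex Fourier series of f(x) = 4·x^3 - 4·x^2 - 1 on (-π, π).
Compute the real Fourier coefficients first: a_5 = 16/25, b_5 = -48/125 + 8·π^2/5.
Then c_5 = (a_5 − i·b_5)/2 = 8/25 - 4·i·π^2/5 + 24·i/125.

Final answer: 8/25 - 4·i·π^2/5 + 24·i/125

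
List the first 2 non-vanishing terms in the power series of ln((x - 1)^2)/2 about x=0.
-x^2/2 - x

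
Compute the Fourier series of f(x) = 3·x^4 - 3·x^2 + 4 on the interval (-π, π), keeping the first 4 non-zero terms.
(156 - 24·π^2)·cos(x) + (-12 + 6·π^2)·cos(2·x) + (28/9 - 8·π^2/3)·cos(3·x) - π^2 + 4 + 3·π^4/5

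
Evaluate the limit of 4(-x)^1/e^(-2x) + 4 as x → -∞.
The quotient is an ∞/∞ indeterminate form as x → -∞.
Compare growth rates of the dominant terms (exponentials ≫ polynomials ≫ logarithms), or apply L'Hôpital's rule; the quotient → 0.
Adding the constant: 0 + 4 = 4. Limit = 4.

Final answer: 4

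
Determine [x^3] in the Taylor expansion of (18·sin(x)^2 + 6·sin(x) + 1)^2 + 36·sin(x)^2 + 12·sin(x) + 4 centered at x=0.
Expand to order 3: (18·sin(x)^2 + 6·sin(x) + 1)^2 + 36·sin(x)^2 + 12·sin(x) + 4 = 212·x^3 + 108·x^2 + 24·x + 5 + O(x^4).
The coefficient of x^3 is 212.

Final answer: 212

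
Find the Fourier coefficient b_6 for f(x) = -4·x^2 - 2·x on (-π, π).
b_6 = (1/π) ∫_{-π}^{π} f(x)·sin(6x) dx.
Evaluate the integral (use parity and integration by parts as needed): b_6 = 2/3.

Final answer: 2/3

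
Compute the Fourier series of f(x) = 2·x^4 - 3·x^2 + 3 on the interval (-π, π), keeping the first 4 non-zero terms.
(108 - 16·π^2)·cos(x) + (-9 + 4·π^2)·cos(2·x) + (68/27 - 16·π^2/9)·cos(3·x) - π^2 + 3 + 2·π^4/5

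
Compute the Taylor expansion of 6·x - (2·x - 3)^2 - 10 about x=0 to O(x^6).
-4·x^2 + 18·x - 19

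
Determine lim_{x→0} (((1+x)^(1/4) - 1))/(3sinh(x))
Both numerator and denominator → 0 as x → 0; this is a 0/0 indeterminate form.
Expand each to leading order near x = 0: numerator ~ x/4, denominator ~ 3·x.
The limit of the ratio is 1/12.

Final answer: 1/12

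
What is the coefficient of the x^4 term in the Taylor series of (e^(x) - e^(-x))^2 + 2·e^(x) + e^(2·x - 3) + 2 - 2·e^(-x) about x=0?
2·e^(-3)/3 + 4/3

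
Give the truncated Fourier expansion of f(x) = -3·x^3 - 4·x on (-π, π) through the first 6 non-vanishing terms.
(28 - 6·π^2)·sin(x) + (-1/2 + 3·π^2)·sin(2·x) + (-2·π^2 - 4/3)·sin(3·x) + (23/16 + 3·π^2/2)·sin(4·x) + (-6·π^2/5 - 164/125)·sin(5·x) + (7/6 + π^2)·sin(6·x)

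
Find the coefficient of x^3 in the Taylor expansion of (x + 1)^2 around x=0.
Expand to order 3: (x + 1)^2 = x^2 + 2·x + 1 + O(x^4).
The coefficient of x^3 is 0.

Final answer: 0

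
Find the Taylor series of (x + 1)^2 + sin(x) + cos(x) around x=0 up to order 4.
x^4/24 - x^3/6 + x^2/2 + 3·x + 2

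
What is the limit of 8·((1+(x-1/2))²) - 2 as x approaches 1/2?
Direct substitution at x = 1/2 gives 6.

Final answer: 6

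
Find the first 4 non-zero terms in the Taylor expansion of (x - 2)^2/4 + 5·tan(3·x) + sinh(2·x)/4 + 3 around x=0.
136·x^3/3 + x^2/4 + 29·x/2 + 4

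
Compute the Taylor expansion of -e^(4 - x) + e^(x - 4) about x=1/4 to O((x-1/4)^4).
(1 - e^(15/2))·e^(-15/4) + (1 + e^(15/2))·e^(-15/4)·(x - 1/4) + (1 - e^(15/2))·e^(-15/4)·(x - 1/4)^2/2 + (1 + e^(15/2))·e^(-15/4)·(x - 1/4)^3/6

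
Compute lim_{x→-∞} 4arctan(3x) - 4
Evaluate the dominant behaviour as x → -∞; each term tends to a finite value or vanishes.
Limit = -2·π - 4.

Final answer: -2·π - 4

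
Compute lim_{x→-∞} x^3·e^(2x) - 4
The product is a 0·∞ indeterminate form at x → -∞.
Rewrite the product as x^3 / e^(-2x) (an ∞/∞ form) and apply L'Hôpital, or use the standard hierarchy e^(2|x|) ≫ |x^3| as x → -∞.
The indeterminate product → 0, so the limit = -4.

Final answer: -4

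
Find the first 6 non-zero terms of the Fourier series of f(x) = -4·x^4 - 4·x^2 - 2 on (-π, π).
(-176 + 32·π^2)·cos(x) + (8 - 8·π^2)·cos(2·x) + (-16/27 + 32·π^2/9)·cos(3·x) + (-2·π^2 - 1/4)·cos(4·x) + (208/625 + 32·π^2/25)·cos(5·x) - 4·π^4/5 - 4·π^2/3 - 2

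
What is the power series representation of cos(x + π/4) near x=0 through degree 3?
√(2)·x^3/12 - √(2)·x^2/4 - √(2)·x/2 + √(2)/2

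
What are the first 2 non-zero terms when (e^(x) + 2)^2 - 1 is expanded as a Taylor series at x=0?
6·x + 8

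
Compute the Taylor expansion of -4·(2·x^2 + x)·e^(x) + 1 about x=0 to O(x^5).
-14·x^4/3 - 10·x^3 - 12·x^2 - 4·x + 1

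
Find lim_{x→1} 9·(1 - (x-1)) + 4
Direct substitution at x = 1 gives 13.

Final answer: 13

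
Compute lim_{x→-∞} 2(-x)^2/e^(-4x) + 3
The quotient is an ∞/∞ indeterminate form as x → -∞.
Compare growth rates of the dominant terms (exponentials ≫ polynomials ≫ logarithms), or apply L'Hôpital's rule; the quotient → 0.
Adding the constant: 0 + 3 = 3. Limit = 3.

Final answer: 3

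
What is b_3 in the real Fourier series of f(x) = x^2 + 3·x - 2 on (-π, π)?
b_3 = (1/π) ∫_{-π}^{π} f(x)·sin(3x) dx.
Evaluate the integral (use parity and integration by parts as needed): b_3 = 2.

Final answer: 2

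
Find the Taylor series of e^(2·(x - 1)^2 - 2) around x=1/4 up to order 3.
e^(-7/8) - 3·e^(-7/8)·(x - 1/4) + 13·e^(-7/8)·(x - 1/4)^2/2 - 21·e^(-7/8)·(x - 1/4)^3/2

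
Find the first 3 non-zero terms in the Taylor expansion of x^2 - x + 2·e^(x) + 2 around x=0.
2·x^2 + x + 4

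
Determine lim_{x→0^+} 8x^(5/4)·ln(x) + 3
The product is a 0·∞ indeterminate form at x → 0⁺.
Rewrite the product as 8·ln(x) / x^(-5/4) and apply L'Hôpital, or use the standard hierarchy x^(-5/4) ≫ |ln x| as x → 0⁺.
The indeterminate product → 0, so the limit = 3.

Final answer: 3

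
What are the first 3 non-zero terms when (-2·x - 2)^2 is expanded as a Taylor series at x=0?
4·x^2 + 8·x + 4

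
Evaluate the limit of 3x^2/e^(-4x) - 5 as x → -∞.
The quotient is an ∞/∞ indeterminate form as x → -∞.
Compare growth rates of the dominant terms (exponentials ≫ polynomials ≫ logarithms), or apply L'Hôpital's rule; the quotient → 0.
Adding the constant: 0 - 5 = -5. Limit = -5.

Final answer: -5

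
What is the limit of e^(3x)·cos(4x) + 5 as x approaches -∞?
Evaluate the dominant behaviour as x → -∞; each term tends to a finite value or vanishes.
Limit = 5.

Final answer: 5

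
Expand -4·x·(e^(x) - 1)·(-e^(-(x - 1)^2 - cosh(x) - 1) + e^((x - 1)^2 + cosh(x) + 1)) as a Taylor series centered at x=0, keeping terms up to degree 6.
x^6·(-127·e^(3)/10 - 229·e^(-3)/30) + x^5·(-25·e^(-3)/6 + 23·e^(3)/2) + x^4·(-32·e^(3)/3 + 20·e^(-3)/3) + x^3·(10·e^(-3) + 6·e^(3)) + x^2·(-4·e^(3) + 4·e^(-3))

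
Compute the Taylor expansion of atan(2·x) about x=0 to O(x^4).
-8·x^3/3 + 2·x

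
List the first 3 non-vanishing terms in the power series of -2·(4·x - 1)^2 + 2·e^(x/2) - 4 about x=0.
-127·x^2/4 + 17·x - 4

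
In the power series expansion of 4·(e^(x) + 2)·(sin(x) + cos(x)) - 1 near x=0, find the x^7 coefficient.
Expand to order 7: 4·(e^(x) + 2)·(sin(x) + cos(x)) - 1 = -x^7/630 - x^6/18 - x^5/5 - x^4/3 - 4·x^3/3 + 16·x + 11 + O(x^8).
The coefficient of x^7 is -1/630.

Final answer: -1/630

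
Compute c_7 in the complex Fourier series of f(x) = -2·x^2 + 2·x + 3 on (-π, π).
Compute the real Fourier coefficients first: a_7 = 8/49, b_7 = 4/7.
Then c_7 = (a_7 − i·b_7)/2 = 4/49 - 2·i/7.

Final answer: 4/49 - 2·i/7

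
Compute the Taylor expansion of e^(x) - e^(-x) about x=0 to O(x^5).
x^3/3 + 2·x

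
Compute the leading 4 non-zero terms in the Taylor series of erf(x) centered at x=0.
-x^7/(21·√(π)) + x^5/(5·√(π)) - 2·x^3/(3·√(π)) + 2·x/√(π)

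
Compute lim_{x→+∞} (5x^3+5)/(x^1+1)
This is an ∞/∞ indeterminate form as x → +∞.
Divide numerator and denominator by x^3 and let the lower-order terms vanish; the numerator's degree 3 exceeds the denominator's degree 1, so the quotient diverges.
Limit = ∞.

Final answer: ∞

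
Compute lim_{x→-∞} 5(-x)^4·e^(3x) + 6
The product is a 0·∞ indeterminate form at x → -∞.
Rewrite the product as 5(-x)^4 / e^(-3x) (an ∞/∞ form) and apply L'Hôpital, or use the standard hierarchy e^(3|x|) ≫ |(-x)^4| as x → -∞.
The indeterminate product → 0, so the limit = 6.

Final answer: 6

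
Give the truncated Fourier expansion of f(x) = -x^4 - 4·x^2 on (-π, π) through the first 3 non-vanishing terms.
(-32 + 8·π^2)·cos(x) + (-2·π^2 - 1)·cos(2·x) - π^4/5 - 4·π^2/3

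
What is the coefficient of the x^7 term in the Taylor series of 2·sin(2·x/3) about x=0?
Expand to order 7: 2·sin(2·x/3) = -16·x^7/688905 + 8·x^5/3645 - 8·x^3/81 + 4·x/3 + O(x^8).
The coefficient of x^7 is -16/688905.

Final answer: -16/688905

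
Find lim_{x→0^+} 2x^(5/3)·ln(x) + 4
The product is a 0·∞ indeterminate form at x → 0⁺.
Rewrite the product as 2·ln(x) / x^(-5/3) and apply L'Hôpital, or use the standard hierarchy x^(-5/3) ≫ |ln x| as x → 0⁺.
The indeterminate product → 0, so the limit = 4.

Final answer: 4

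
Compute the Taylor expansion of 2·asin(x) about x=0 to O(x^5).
x^3/3 + 2·x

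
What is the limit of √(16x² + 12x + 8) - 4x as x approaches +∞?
As x → +∞: multiply by the conjugate to get (12x+8)/(√(16x²+12x+8)+4x); the denominator ~ 8x, so the limit is 12/8 = 3/2.
Limit = 3/2.

Final answer: 3/2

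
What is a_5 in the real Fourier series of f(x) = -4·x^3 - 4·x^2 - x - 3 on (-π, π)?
a_5 = (1/π) ∫_{-π}^{π} f(x)·cos(5x) dx.
Evaluate the integral (use parity and integration by parts as needed): a_5 = 16/25.

Final answer: 16/25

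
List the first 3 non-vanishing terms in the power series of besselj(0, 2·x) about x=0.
x^4/4 - x^2 + 1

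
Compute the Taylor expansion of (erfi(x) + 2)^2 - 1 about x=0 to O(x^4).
8·x^3/(3·√(π)) + 4·x^2/π + 8·x/√(π) + 3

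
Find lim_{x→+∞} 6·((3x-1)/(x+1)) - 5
Evaluate the dominant behaviour as x → +∞; each term tends to a finite value or vanishes.
Limit = 13.

Final answer: 13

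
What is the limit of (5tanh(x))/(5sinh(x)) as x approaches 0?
Both numerator and denominator → 0 as x → 0; this is a 0/0 indeterminate form.
Expand each to leading order near x = 0: numerator ~ 5·x, denominator ~ 5·x.
The limit of the ratio is 1.

Final answer: 1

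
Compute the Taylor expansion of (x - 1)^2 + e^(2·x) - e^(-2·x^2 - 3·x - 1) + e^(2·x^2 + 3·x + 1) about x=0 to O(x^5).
x^4·(2/3 + 29·e^(-1)/8 + 115·e/8) + x^3·(-3·e^(-1)/2 + 4/3 + 21·e/2) + x^2·(-5·e^(-1)/2 + 3 + 13·e/2) + x·(3·e^(-1) + 3·e) - e^(-1) + 2 + e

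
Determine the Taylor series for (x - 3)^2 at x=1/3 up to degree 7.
64/9 - 16·(x - 1/3)/3 + (x - 1/3)^2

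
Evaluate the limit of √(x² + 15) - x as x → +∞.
This is an ∞ − ∞ indeterminate form.
Multiply and divide by the conjugate √(x²+15) + x; the x² terms cancel, leaving 15/(√(x²+15)+x) → 0.
Limit = 0.

Final answer: 0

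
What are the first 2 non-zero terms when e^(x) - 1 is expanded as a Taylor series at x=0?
x^2/2 + x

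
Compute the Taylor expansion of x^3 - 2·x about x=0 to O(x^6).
x^3 - 2·x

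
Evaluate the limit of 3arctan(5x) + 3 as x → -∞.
Evaluate the dominant behaviour as x → -∞; each term tends to a finite value or vanishes.
Limit = 3 - 3·π/2.

Final answer: 3 - 3·π/2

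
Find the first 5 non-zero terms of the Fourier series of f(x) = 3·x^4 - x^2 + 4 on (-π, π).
(148 - 24·π^2)·cos(x) + (-10 + 6·π^2)·cos(2·x) + (20/9 - 8·π^2/3)·cos(3·x) + (-13/16 + 3·π^2/2)·cos(4·x) - π^2/3 + 4 + 3·π^4/5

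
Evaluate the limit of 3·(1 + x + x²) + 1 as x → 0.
Direct substitution at x = 0 gives 4.

Final answer: 4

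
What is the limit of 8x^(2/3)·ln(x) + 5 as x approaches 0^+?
The product is a 0·∞ indeterminate form at x → 0⁺.
Rewrite the product as 8·ln(x) / x^(-2/3) and apply L'Hôpital, or use the standard hierarchy x^(-2/3) ≫ |ln x| as x → 0⁺.
The indeterminate product → 0, so the limit = 5.

Final answer: 5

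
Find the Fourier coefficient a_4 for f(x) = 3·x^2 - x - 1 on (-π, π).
a_4 = (1/π) ∫_{-π}^{π} f(x)·cos(4x) dx.
Evaluate the integral (use parity and integration by parts as needed): a_4 = 3/4.

Final answer: 3/4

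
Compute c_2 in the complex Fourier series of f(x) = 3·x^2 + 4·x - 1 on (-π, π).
Compute the real Fourier coefficients first: a_2 = 3, b_2 = -4.
Then c_2 = (a_2 − i·b_2)/2 = 3/2 + 2·i.

Final answer: 3/2 + 2·i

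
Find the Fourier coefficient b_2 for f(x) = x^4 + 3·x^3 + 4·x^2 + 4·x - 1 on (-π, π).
b_2 = (1/π) ∫_{-π}^{π} f(x)·sin(2x) dx.
Evaluate the integral (use parity and integration by parts as needed): b_2 = 1/2 - 3·π^2.

Final answer: 1/2 - 3·π^2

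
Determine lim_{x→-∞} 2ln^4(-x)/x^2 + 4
The quotient is an ∞/∞ indeterminate form as x → -∞.
Compare growth rates of the dominant terms (exponentials ≫ polynomials ≫ logarithms), or apply L'Hôpital's rule; the quotient → 0.
Adding the constant: 0 + 4 = 4. Limit = 4.

Final answer: 4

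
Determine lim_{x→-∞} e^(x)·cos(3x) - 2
Evaluate the dominant behaviour as x → -∞; each term tends to a finite value or vanishes.
Limit = -2.

Final answer: -2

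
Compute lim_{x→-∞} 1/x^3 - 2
Evaluate the dominant behaviour as x → -∞; each term tends to a finite value or vanishes.
Limit = -2.

Final answer: -2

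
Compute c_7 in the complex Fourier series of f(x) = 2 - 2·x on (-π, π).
Compute the real Fourier coefficients first: a_7 = 0, b_7 = -4/7.
Then c_7 = (a_7 − i·b_7)/2 = 2·i/7.

Final answer: 2·i/7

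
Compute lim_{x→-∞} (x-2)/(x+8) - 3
Evaluate the dominant behaviour as x → -∞; each term tends to a finite value or vanishes.
Limit = -2.

Final answer: -2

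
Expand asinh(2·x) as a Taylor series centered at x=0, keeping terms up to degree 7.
-40·x^7/7 + 12·x^5/5 - 4·x^3/3 + 2·x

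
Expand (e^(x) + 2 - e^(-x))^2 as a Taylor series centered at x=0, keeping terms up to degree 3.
4·x^3/3 + 4·x^2 + 8·x + 4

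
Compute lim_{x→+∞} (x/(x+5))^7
As x → +∞: x/(x+5) = 1/(1 + 5/x) → 1, and the 7th power of a limit-1 base also → 1.
Limit = 1.

Final answer: 1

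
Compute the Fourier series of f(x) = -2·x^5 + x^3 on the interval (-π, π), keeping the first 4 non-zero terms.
(-492 - 4·π^4 + 82·π^2)·sin(x) + (-11·π^2 + 33/2 + 2·π^4)·sin(2·x) + (-4·π^4/3 - 196/81 + 98·π^2/27)·sin(3·x) + (-7·π^2/4 + 21/32 + π^4)·sin(4·x)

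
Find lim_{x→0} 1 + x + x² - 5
Direct substitution at x = 0 gives -4.

Final answer: -4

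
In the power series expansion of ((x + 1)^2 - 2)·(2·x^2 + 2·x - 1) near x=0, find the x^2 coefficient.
Expand to order 2: ((x + 1)^2 - 2)·(2·x^2 + 2·x - 1) = x^2 - 4·x + 1 + O(x^3).
The coefficient of x^2 is 1.

Final answer: 1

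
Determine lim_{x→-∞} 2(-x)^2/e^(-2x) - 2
The quotient is an ∞/∞ indeterminate form as x → -∞.
Compare growth rates of the dominant terms (exponentials ≫ polynomials ≫ logarithms), or apply L'Hôpital's rule; the quotient → 0.
Adding the constant: 0 - 2 = -2. Limit = -2.

Final answer: -2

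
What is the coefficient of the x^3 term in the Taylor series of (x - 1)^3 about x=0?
Expand to order 3: (x - 1)^3 = x^3 - 3·x^2 + 3·x - 1 + O(x^4).
The coefficient of x^3 is 1.

Final answer: 1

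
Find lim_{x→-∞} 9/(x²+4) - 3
Evaluate the dominant behaviour as x → -∞; each term tends to a finite value or vanishes.
Limit = -3.

Final answer: -3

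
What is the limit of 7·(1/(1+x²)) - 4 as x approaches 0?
Direct substitution at x = 0 gives 3.

Final answer: 3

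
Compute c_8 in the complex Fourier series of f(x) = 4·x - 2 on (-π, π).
Compute the real Fourier coefficients first: a_8 = 0, b_8 = -1.
Then c_8 = (a_8 − i·b_8)/2 = i/2.

Final answer: i/2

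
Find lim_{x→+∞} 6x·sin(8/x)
As x → +∞: let u = 8/x → 0⁺; then 6·x·sin(8/x) = 6·8·sin(u)/u → 6·8·1 = 48.
Limit = 48.

Final answer: 48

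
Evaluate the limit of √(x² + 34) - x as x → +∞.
This is an ∞ − ∞ indeterminate form.
Multiply and divide by the conjugate √(x²+34) + x; the x² terms cancel, leaving 34/(√(x²+34)+x) → 0.
Limit = 0.

Final answer: 0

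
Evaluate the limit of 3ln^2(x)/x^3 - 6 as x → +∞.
The quotient is an ∞/∞ indeterminate form as x → +∞.
The polynomial denominator x^3 dominates the logarithmic numerator (any positive power of x ≫ ln^2(x) as x → ∞), so the quotient → 0.
Adding the constant: 0 - 6 = -6. Limit = -6.

Final answer: -6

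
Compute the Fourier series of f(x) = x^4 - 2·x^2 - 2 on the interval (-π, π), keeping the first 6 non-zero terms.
(56 - 8·π^2)·cos(x) + (-5 + 2·π^2)·cos(2·x) + (40/27 - 8·π^2/9)·cos(3·x) + (-11/16 + π^2/2)·cos(4·x) + (248/625 - 8·π^2/25)·cos(5·x) - 2·π^2/3 - 2 + π^4/5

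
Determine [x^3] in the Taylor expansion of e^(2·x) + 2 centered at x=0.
Expand to order 3: e^(2·x) + 2 = 4·x^3/3 + 2·x^2 + 2·x + 3 + O(x^4).
The coefficient of x^3 is 4/3.

Final answer: 4/3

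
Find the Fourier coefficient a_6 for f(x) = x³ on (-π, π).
a_6 = (1/π) ∫_{-π}^{π} f(x)·cos(6x) dx.
Evaluate the integral (use parity and integration by parts as needed): a_6 = 0.

Final answer: 0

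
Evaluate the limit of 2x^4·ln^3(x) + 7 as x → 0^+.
The product is a 0·∞ indeterminate form at x → 0⁺.
Rewrite the product as 2·ln^3(x) / x^(-4) and apply L'Hôpital, or use the standard hierarchy x^(-4) ≫ |ln x|^3 as x → 0⁺.
The indeterminate product → 0, so the limit = 7.

Final answer: 7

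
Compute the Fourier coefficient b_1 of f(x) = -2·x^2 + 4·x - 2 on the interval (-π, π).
b_1 = (1/π) ∫_{-π}^{π} f(x)·sin(1x) dx.
Evaluate the integral (use parity and integration by parts as needed): b_1 = 8.

Final answer: 8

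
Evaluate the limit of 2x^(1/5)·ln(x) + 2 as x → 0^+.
The product is a 0·∞ indeterminate form at x → 0⁺.
Rewrite the product as 2·ln(x) / x^(-1/5) and apply L'Hôpital, or use the standard hierarchy x^(-1/5) ≫ |ln x| as x → 0⁺.
The indeterminate product → 0, so the limit = 2.

Final answer: 2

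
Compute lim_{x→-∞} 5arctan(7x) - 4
Evaluate the dominant behaviour as x → -∞; each term tends to a finite value or vanishes.
Limit = -5·π/2 - 4.

Final answer: -5·π/2 - 4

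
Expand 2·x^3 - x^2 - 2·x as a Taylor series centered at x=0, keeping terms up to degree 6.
2·x^3 - x^2 - 2·x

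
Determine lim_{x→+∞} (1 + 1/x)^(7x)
As x → +∞: write (1 + 1/x)^(7x) = ((1 + 1/x)^x)^7 → (e^1)^7 = e^7.
Limit = e^(7).

Final answer: e^(7)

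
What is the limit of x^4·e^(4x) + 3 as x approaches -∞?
The product is a 0·∞ indeterminate form at x → -∞.
Rewrite the product as x^4 / e^(-4x) (an ∞/∞ form) and apply L'Hôpital, or use the standard hierarchy e^(4|x|) ≫ |x^4| as x → -∞.
The indeterminate product → 0, so the limit = 3.

Final answer: 3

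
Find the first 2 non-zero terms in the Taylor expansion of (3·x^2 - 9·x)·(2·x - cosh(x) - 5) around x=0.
-36·x^2 + 54·x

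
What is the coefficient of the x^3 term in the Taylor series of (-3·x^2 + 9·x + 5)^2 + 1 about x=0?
Expand to order 3: (-3·x^2 + 9·x + 5)^2 + 1 = -54·x^3 + 51·x^2 + 90·x + 26 + O(x^4).
The coefficient of x^3 is -54.

Final answer: -54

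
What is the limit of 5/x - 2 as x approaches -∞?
Evaluate the dominant behaviour as x → -∞; each term tends to a finite value or vanishes.
Limit = -2.

Final answer: -2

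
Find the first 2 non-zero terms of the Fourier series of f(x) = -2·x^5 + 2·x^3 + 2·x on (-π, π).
(-500 - 4·π^4 + 84·π^2)·sin(x) + (-12·π^2 + 16 + 2·π^4)·sin(2·x)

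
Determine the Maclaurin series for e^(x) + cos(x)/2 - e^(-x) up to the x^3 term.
x^3/3 - x^2/4 + 2·x + 1/2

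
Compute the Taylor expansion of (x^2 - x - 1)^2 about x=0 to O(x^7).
x^4 - 2·x^3 - x^2 + 2·x + 1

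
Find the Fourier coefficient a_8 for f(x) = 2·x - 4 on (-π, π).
a_8 = (1/π) ∫_{-π}^{π} f(x)·cos(8x) dx.
Evaluate the integral (use parity and integration by parts as needed): a_8 = 0.

Final answer: 0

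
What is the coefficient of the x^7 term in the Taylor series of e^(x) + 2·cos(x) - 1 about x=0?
Expand to order 7: e^(x) + 2·cos(x) - 1 = x^7/5040 - x^6/720 + x^5/120 + x^4/8 + x^3/6 - x^2/2 + x + 2 + O(x^8).
The coefficient of x^7 is 1/5040.

Final answer: 1/5040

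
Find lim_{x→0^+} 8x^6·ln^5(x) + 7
The product is a 0·∞ indeterminate form at x → 0⁺.
Rewrite the product as 8·ln^5(x) / x^(-6) and apply L'Hôpital, or use the standard hierarchy x^(-6) ≫ |ln x|^5 as x → 0⁺.
The indeterminate product → 0, so the limit = 7.

Final answer: 7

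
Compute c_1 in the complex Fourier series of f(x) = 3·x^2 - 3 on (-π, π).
Compute the real Fourier coefficients first: a_1 = -12, b_1 = 0.
Then c_1 = (a_1 − i·b_1)/2 = -6.

Final answer: -6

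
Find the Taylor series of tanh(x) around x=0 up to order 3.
-x^3/3 + x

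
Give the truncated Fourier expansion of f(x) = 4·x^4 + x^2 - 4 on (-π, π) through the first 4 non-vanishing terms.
(188 - 32·π^2)·cos(x) + (-11 + 8·π^2)·cos(2·x) + (52/27 - 32·π^2/9)·cos(3·x) - 4 + π^2/3 + 4·π^4/5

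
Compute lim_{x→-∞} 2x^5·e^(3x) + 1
The product is a 0·∞ indeterminate form at x → -∞.
Rewrite the product as 2x^5 / e^(-3x) (an ∞/∞ form) and apply L'Hôpital, or use the standard hierarchy e^(3|x|) ≫ |x^5| as x → -∞.
The indeterminate product → 0, so the limit = 1.

Final answer: 1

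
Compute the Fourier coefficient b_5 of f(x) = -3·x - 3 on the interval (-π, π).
b_5 = (1/π) ∫_{-π}^{π} f(x)·sin(5x) dx.
Evaluate the integral (use parity and integration by parts as needed): b_5 = -6/5.

Final answer: -6/5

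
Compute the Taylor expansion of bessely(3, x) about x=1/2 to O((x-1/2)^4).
bessely(3, 1/2) + (bessely(2, 1/2)/2 - bessely(4, 1/2)/2)·(x - 1/2) + (bessely(5, 1/2)/8 + bessely(1, 1/2)/8 - bessely(3, 1/2)/4)·(x - 1/2)^2 + (bessely(4, 1/2)/16 + bessely(0, 1/2)/48 - bessely(2, 1/2)/16 - bessely(6, 1/2)/48)·(x - 1/2)^3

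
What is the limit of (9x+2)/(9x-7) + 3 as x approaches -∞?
Evaluate the dominant behaviour as x → -∞; each term tends to a finite value or vanishes.
Limit = 4.

Final answer: 4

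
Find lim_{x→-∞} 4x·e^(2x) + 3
The product is a 0·∞ indeterminate form at x → -∞.
Rewrite the product as 4x / e^(-2x) (an ∞/∞ form) and apply L'Hôpital, or use the standard hierarchy e^(2|x|) ≫ |x| as x → -∞.
The indeterminate product → 0, so the limit = 3.

Final answer: 3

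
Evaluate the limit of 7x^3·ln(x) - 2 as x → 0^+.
The product is a 0·∞ indeterminate form at x → 0⁺.
Rewrite the product as 7·ln(x) / x^(-3) and apply L'Hôpital, or use the standard hierarchy x^(-3) ≫ |ln x| as x → 0⁺.
The indeterminate product → 0, so the limit = -2.

Final answer: -2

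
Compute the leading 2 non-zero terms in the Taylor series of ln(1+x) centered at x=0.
-x^2/2 + x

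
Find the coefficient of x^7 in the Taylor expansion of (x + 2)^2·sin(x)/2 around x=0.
Expand to order 7: (x + 2)^2·sin(x)/2 = 19·x^7/5040 + x^6/60 - x^5/15 - x^4/3 + x^3/6 + 2·x^2 + 2·x + O(x^8).
The coefficient of x^7 is 19/5040.

Final answer: 19/5040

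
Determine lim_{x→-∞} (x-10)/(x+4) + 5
Evaluate the dominant behaviour as x → -∞; each term tends to a finite value or vanishes.
Limit = 6.

Final answer: 6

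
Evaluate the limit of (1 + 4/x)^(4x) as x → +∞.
As x → +∞: write (1 + 4/x)^(4x) = ((1 + 4/x)^x)^4 → (e^4)^4 = e^16.
Limit = e^(16).

Final answer: e^(16)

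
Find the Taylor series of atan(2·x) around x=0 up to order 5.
32·x^5/5 - 8·x^3/3 + 2·x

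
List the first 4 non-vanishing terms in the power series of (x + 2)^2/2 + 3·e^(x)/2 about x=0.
x^3/4 + 5·x^2/4 + 7·x/2 + 7/2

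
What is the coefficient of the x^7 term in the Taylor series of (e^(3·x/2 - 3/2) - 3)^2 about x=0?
Expand to order 7: (e^(3·x/2 - 3/2) - 3)^2 = x^7·(-3 + e^(-3/2))^2·(243·e^(-3/2)/(35840·(-3 + e^(-3/2))) + 2187·e^(-3)/(5120·(-3 + e^(-3/2))^2)) + x^6·(-3 + e^(-3/2))^2·(81·e^(-3/2)/(2560·(-3 + e^(-3/2))) + 2511·e^(-3)/(2560·(-3 + e^(-3/2))^2)) + x^5·(-3 + e^(-3/2))^2·(81·e^(-3/2)/(640·(-3 + e^(-3/2))) + 243·e^(-3)/(128·(-3 + e^(-3/2))^2)) + x^4·(-3 + e^(-3/2))^2·(27·e^(-3/2)/(64·(-3 + e^(-3/2))) + 189·e^(-3)/(64·(-3 + e^(-3/2))^2)) + x^3·(-3 + e^(-3/2))^2·(9·e^(-3/2)/(8·(-3 + e^(-3/2))) + 27·e^(-3)/(8·(-3 + e^(-3/2))^2)) + x^2·(-3 + e^(-3/2))^2·(9·e^(-3/2)/(4·(-3 + e^(-3/2))) + 9·e^(-3)/(4·(-3 + e^(-3/2))^2)) + 3·x·(-3 + e^(-3/2))·e^(-3/2) + (-3 + e^(-3/2))^2 + O(x^8).
The coefficient of x^7 is (-3 + e^(-3/2))^2·(243·e^(-3/2)/(35840·(-3 + e^(-3/2))) + 2187·e^(-3)/(5120·(-3 + e^(-3/2))^2)).

Final answer: (-3 + e^(-3/2))^2·(243·e^(-3/2)/(35840·(-3 + e^(-3/2))) + 2187·e^(-3)/(5120·(-3 + e^(-3/2))^2))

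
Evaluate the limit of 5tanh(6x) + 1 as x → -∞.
Evaluate the dominant behaviour as x → -∞; each term tends to a finite value or vanishes.
Limit = -4.

Final answer: -4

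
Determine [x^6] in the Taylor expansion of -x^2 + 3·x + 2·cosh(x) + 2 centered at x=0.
Expand to order 6: -x^2 + 3·x + 2·cosh(x) + 2 = x^6/360 + x^4/12 + 3·x + 4 + O(x^7).
The coefficient of x^6 is 1/360.

Final answer: 1/360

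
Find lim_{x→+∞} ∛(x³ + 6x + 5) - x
This is an ∞ − ∞ indeterminate form.
Multiply by (A² + AB + B²)/(A² + AB + B²) where A = ∛(x³+6x + 5), B = x to use A³ − B³ = (A−B)(A²+AB+B²); the x³ terms cancel, leaving (6x + 5)/(A²+AB+B²) with denominator ~ 3x², so the limit is 0.
Limit = 0.

Final answer: 0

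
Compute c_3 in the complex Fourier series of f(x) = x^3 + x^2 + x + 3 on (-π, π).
Compute the real Fourier coefficients first: a_3 = -4/9, b_3 = 2/9 + 2·π^2/3.
Then c_3 = (a_3 − i·b_3)/2 = -2/9 - i·π^2/3 - i/9.

Final answer: -2/9 - i·π^2/3 - i/9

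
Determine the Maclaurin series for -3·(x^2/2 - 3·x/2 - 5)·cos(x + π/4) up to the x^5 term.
-3·√(2)·x^5/32 + 17·√(2)·x^4/16 + 7·√(2)·x^3/8 - 27·√(2)·x^2/4 - 21·√(2)·x/4 + 15·√(2)/2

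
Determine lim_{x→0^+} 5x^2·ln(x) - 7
The product is a 0·∞ indeterminate form at x → 0⁺.
Rewrite the product as 5·ln(x) / x^(-2) and apply L'Hôpital, or use the standard hierarchy x^(-2) ≫ |ln x| as x → 0⁺.
The indeterminate product → 0, so the limit = -7.

Final answer: -7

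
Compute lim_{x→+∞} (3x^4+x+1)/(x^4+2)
This is an ∞/∞ indeterminate form as x → +∞.
Divide numerator and denominator by x^4 and let the lower-order terms vanish; the leading terms give 3/1 = 3.
Limit = 3.

Final answer: 3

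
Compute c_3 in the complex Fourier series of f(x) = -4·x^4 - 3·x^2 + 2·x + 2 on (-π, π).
Compute the real Fourier coefficients first: a_3 = -28/27 + 32·π^2/9, b_3 = 4/3.
Then c_3 = (a_3 − i·b_3)/2 = -14/27 + 16·π^2/9 - 2·i/3.

Final answer: -14/27 + 16·π^2/9 - 2·i/3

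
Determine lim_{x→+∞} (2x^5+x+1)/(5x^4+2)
This is an ∞/∞ indeterminate form as x → +∞.
Divide numerator and denominator by x^5 and let the lower-order terms vanish; the numerator's degree 5 exceeds the denominator's degree 4, so the quotient diverges.
Limit = ∞.

Final answer: ∞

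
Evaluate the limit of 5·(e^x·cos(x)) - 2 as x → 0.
Direct substitution at x = 0 gives 3.

Final answer: 3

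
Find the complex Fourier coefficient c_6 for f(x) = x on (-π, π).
Compute the real Fourier coefficients first: a_6 = 0, b_6 = -1/3.
Then c_6 = (a_6 − i·b_6)/2 = i/6.

Final answer: i/6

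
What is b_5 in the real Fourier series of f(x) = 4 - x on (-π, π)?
b_5 = (1/π) ∫_{-π}^{π} f(x)·sin(5x) dx.
Evaluate the integral (use parity and integration by parts as needed): b_5 = -2/5.

Final answer: -2/5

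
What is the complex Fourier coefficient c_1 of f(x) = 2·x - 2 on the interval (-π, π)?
Compute the real Fourier coefficients first: a_1 = 0, b_1 = 4.
Then c_1 = (a_1 − i·b_1)/2 = -2·i.

Final answer: -2·i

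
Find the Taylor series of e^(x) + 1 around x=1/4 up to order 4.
1 + e^(1/4) + e^(1/4)·(x - 1/4) + e^(1/4)·(x - 1/4)^2/2 + e^(1/4)·(x - 1/4)^3/6 + e^(1/4)·(x - 1/4)^4/24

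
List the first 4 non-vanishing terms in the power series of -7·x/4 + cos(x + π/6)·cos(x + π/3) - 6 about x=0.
-2·x^5/15 + 2·x^3/3 - 11·x/4 - 6 + √(3)/4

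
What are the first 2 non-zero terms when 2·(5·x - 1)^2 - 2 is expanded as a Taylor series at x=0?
50·x^2 - 20·x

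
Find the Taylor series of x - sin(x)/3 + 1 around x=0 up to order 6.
-x^5/360 + x^3/18 + 2·x/3 + 1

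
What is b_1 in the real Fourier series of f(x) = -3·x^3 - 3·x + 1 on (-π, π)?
b_1 = (1/π) ∫_{-π}^{π} f(x)·sin(1x) dx.
Evaluate the integral (use parity and integration by parts as needed): b_1 = 30 - 6·π^2.

Final answer: 30 - 6·π^2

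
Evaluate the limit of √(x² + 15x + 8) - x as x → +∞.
This is an ∞ − ∞ indeterminate form.
Multiply and divide by the conjugate √(x²+15x + 8) + x; the x² terms cancel, leaving (15x + 8)/(√(x²+15x + 8)+x) → 15/2.
Limit = 15/2.

Final answer: 15/2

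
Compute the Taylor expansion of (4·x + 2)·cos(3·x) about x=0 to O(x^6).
27·x^5/2 + 27·x^4/4 - 18·x^3 - 9·x^2 + 4·x + 2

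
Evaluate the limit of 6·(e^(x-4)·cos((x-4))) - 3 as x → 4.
Direct substitution at x = 4 gives 3.

Final answer: 3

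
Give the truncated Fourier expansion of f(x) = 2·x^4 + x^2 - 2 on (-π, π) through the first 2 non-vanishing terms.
(92 - 16·π^2)·cos(x) - 2 + π^2/3 + 2·π^4/5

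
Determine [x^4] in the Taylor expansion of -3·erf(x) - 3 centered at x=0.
Expand to order 4: -3·erf(x) - 3 = 2·x^3/√(π) - 6·x/√(π) - 3 + O(x^5).
The coefficient of x^4 is 0.

Final answer: 0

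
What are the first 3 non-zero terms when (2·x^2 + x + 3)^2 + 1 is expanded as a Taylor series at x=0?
13·x^2 + 6·x + 10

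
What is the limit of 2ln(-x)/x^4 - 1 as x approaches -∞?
The quotient is an ∞/∞ indeterminate form as x → -∞.
Compare growth rates of the dominant terms (exponentials ≫ polynomials ≫ logarithms), or apply L'Hôpital's rule; the quotient → 0.
Adding the constant: 0 - 1 = -1. Limit = -1.

Final answer: -1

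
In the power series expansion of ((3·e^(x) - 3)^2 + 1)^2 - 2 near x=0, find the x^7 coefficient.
Expand to order 7: ((3·e^(x) - 3)^2 + 1)^2 - 2 = 2709·x^7/20 + 3541·x^6/20 + 333·x^5/2 + 183·x^4/2 + 18·x^3 + 18·x^2 - 1 + O(x^8).
The coefficient of x^7 is 2709/20.

Final answer: 2709/20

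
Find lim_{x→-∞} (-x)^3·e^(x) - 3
The product is a 0·∞ indeterminate form at x → -∞.
Rewrite the product as (-x)^3 / e^(-x) (an ∞/∞ form) and apply L'Hôpital, or use the standard hierarchy e^(|x|) ≫ |(-x)^3| as x → -∞.
The indeterminate product → 0, so the limit = -3.

Final answer: -3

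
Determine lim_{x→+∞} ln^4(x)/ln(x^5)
This is an ∞/∞ indeterminate form as x → +∞.
Write ln(x^5) = 5·ln(x), reducing the quotient to ln^3(x)/5 → ∞.
Limit = ∞.

Final answer: ∞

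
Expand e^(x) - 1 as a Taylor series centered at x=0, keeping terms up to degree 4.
x^4/24 + x^3/6 + x^2/2 + x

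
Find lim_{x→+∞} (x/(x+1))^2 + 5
As x → +∞: x/(x+1) = 1/(1 + 1/x) → 1, and the 2nd power of a limit-1 base also → 1; with the additive constant, 1 + 5 = 6.
Limit = 6.

Final answer: 6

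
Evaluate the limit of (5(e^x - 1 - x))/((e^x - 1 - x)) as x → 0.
Both numerator and denominator → 0 as x → 0; this is a 0/0 indeterminate form.
Expand each to leading order near x = 0: numerator ~ 5·x^2/2, denominator ~ x^2/2.
The limit of the ratio is 5.

Final answer: 5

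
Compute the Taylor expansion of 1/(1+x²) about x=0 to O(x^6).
x^4 - x^2 + 1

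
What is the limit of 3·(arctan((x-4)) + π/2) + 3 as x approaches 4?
Direct substitution at x = 4 gives 3 + 3·π/2.

Final answer: 3 + 3·π/2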